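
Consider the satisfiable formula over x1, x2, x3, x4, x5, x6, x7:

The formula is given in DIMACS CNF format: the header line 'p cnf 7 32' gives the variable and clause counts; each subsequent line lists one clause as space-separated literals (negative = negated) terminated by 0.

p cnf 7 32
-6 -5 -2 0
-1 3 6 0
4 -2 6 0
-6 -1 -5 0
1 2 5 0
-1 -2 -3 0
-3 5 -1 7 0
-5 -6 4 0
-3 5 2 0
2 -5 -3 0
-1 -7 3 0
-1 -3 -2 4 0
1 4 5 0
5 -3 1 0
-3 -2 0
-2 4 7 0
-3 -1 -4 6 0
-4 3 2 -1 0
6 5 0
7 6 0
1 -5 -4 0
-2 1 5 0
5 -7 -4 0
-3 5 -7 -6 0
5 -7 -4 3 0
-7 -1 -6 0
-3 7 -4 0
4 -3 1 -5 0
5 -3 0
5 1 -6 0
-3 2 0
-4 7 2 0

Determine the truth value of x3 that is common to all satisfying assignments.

Suppose x3 = True.
Unit clause (¬x2) forces x2 = False.
Now (x2) is unsatisfied and unit — conflict.
So every satisfying assignment has x3 = False.

False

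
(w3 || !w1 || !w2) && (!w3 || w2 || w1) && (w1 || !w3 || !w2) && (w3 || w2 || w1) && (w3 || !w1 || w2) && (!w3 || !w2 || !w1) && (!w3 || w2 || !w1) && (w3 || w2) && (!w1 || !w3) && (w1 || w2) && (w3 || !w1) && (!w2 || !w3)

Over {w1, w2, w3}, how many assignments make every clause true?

1

There are 2^3 = 8 truth assignments over (w1, w2, w3).
Split on w3. With w3 = true, the clauses containing w3 are satisfied and !w3 drops from the rest; 0 of the 2^2 = 4 assignments to the other variables satisfy what remains.
With w3 = false, by the same count on the reduced clause set, 1 assignment works.
(One model: w1=F, w2=T, w3=F.)
Total: 0 + 1 = 1.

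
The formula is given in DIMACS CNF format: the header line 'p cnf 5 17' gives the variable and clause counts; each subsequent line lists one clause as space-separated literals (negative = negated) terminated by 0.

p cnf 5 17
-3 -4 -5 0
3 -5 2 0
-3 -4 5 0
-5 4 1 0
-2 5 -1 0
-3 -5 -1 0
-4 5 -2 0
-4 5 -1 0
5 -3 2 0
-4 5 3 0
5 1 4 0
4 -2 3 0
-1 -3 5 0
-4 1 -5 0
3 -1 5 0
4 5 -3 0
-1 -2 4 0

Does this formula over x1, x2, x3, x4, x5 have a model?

Case x3 = False:
Case x5 = True:
Unit clause (x2) forces x2 = True.
Unit clause (x4) forces x4 = True.
Unit clause (x1) forces x1 = True.
Every clause now holds.
A satisfying assignment: x1 ↦ True; x2 ↦ True; x3 ↦ False; x4 ↦ True; x5 ↦ True.

Yes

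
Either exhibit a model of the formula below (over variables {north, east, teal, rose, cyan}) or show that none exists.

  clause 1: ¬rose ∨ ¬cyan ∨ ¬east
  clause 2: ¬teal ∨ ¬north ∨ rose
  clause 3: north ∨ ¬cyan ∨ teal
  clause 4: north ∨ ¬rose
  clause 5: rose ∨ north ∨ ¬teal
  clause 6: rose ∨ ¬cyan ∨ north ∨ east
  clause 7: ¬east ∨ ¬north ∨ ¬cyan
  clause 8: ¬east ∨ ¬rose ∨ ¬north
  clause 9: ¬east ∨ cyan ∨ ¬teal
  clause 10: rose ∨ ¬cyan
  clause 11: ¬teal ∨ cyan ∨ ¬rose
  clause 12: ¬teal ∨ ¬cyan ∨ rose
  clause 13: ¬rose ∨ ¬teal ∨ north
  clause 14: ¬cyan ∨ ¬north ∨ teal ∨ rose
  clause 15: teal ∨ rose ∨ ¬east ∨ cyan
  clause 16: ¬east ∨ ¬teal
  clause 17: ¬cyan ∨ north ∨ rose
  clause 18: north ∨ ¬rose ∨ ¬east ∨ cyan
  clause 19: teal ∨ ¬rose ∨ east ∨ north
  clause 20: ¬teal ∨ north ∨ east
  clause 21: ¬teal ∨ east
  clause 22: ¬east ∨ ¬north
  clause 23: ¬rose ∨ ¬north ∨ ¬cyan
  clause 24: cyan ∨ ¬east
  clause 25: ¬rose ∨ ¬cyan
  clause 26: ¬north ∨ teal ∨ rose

Case north = True:
The clause (¬east) is unit, so east = False.
The clause (¬teal) is unit, so teal = False.
The clause (rose) is unit, so rose = True.
The clause (¬cyan) is unit, so cyan = False.
All clauses are satisfied.

north=True; east=False; teal=False; rose=True; cyan=False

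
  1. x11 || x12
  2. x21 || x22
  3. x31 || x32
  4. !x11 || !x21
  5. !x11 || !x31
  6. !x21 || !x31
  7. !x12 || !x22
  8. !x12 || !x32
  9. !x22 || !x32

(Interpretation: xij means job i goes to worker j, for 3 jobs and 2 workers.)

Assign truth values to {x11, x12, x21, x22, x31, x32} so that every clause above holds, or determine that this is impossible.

Case x11 = true:
(!x21) alone gives x21 = false.
(x22) alone gives x22 = true.
(!x31) alone gives x31 = false.
(x32) alone gives x32 = true.
That conflicts with the unit clause (!x32).
So x11 must be the other value — set x11 = false.
(x12) alone gives x12 = true.
(!x22) alone gives x22 = false.
(x21) alone gives x21 = true.
(!x31) alone gives x31 = false.
(x32) alone gives x32 = true.
That conflicts with the unit clause (!x32).
Neither x11 = true nor x11 = false works.

UNSATISFIABLE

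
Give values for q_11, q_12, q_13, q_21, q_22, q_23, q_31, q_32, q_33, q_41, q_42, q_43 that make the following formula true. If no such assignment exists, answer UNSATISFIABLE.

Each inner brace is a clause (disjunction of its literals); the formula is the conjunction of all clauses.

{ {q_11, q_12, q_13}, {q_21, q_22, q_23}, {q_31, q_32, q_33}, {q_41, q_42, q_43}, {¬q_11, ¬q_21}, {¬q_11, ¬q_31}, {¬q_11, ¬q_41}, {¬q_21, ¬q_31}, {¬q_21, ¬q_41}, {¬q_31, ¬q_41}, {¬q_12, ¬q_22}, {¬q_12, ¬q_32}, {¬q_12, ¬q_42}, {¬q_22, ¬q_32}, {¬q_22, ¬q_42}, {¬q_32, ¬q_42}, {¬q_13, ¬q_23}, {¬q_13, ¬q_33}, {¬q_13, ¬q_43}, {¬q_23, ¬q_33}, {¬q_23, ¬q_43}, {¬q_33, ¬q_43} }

Branch on q_11: set q_11 = False.
Branch on q_12: set q_12 = True.
(¬q_22) alone gives q_22 = False.
(¬q_32) alone gives q_32 = False.
(¬q_42) alone gives q_42 = False.
Branch on q_21: set q_21 = True.
(¬q_31) alone gives q_31 = False.
(q_33) alone gives q_33 = True.
(¬q_41) alone gives q_41 = False.
(q_43) alone gives q_43 = True.
Now (¬q_43) is unsatisfied and unit — conflict.
Backtrack on q_21: now try q_21 = False.
(q_23) alone gives q_23 = True.
(¬q_13) alone gives q_13 = False.
(¬q_33) alone gives q_33 = False.
(q_31) alone gives q_31 = True.
(¬q_41) alone gives q_41 = False.
(q_43) alone gives q_43 = True.
Now (¬q_43) is unsatisfied and unit — conflict.
Either choice for q_21 ends in contradiction.
Backtrack on q_12: now try q_12 = False.
(q_13) alone gives q_13 = True.
(¬q_23) alone gives q_23 = False.
(¬q_33) alone gives q_33 = False.
(¬q_43) alone gives q_43 = False.
Branch on q_21: set q_21 = True.
(¬q_31) alone gives q_31 = False.
(q_32) alone gives q_32 = True.
(¬q_41) alone gives q_41 = False.
(q_42) alone gives q_42 = True.
Now (¬q_42) is unsatisfied and unit — conflict.
Backtrack on q_21: now try q_21 = False.
(q_22) alone gives q_22 = True.
(¬q_32) alone gives q_32 = False.
(q_31) alone gives q_31 = True.
(¬q_41) alone gives q_41 = False.
(q_42) alone gives q_42 = True.
Now (¬q_42) is unsatisfied and unit — conflict.
Either choice for q_21 ends in contradiction.
Either choice for q_12 ends in contradiction.
Backtrack on q_11: now try q_11 = True.
(¬q_21) alone gives q_21 = False.
(¬q_31) alone gives q_31 = False.
(¬q_41) alone gives q_41 = False.
Branch on q_22: set q_22 = True.
(¬q_12) alone gives q_12 = False.
(¬q_32) alone gives q_32 = False.
(q_33) alone gives q_33 = True.
(¬q_42) alone gives q_42 = False.
(q_43) alone gives q_43 = True.
Now (¬q_43) is unsatisfied and unit — conflict.
Backtrack on q_22: now try q_22 = False.
(q_23) alone gives q_23 = True.
(¬q_13) alone gives q_13 = False.
(¬q_33) alone gives q_33 = False.
(q_32) alone gives q_32 = True.
(¬q_12) alone gives q_12 = False.
(¬q_42) alone gives q_42 = False.
(q_43) alone gives q_43 = True.
Now (¬q_43) is unsatisfied and unit — conflict.
Either choice for q_22 ends in contradiction.
Either choice for q_11 ends in contradiction.

UNSATISFIABLE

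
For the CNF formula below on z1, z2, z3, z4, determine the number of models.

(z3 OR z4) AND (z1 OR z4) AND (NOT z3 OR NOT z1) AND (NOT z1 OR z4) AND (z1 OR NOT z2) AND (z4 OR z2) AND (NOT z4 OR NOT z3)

There are 2^4 = 16 truth assignments over (z1, z2, z3, z4).
Split on z4. With z4 = true, the clauses containing z4 are satisfied and NOT z4 drops from the rest; 3 of the 2^3 = 8 assignments to the other variables satisfy what remains.
With z4 = false, by the same count on the reduced clause set, 0 assignments work.
Total: 3 + 0 = 3.

3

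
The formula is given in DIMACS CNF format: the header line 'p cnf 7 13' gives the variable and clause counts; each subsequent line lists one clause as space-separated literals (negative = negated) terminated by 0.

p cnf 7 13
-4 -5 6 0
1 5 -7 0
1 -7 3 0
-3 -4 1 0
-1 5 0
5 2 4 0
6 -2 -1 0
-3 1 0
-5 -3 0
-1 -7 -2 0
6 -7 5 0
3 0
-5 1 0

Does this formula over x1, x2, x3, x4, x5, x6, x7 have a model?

No

From the singleton clause (x3), x3 = True.
From the singleton clause (x1), x1 = True.
From the singleton clause (x5), x5 = True.
But (¬x5) is also a unit clause — contradiction.
No assignment satisfies every clause.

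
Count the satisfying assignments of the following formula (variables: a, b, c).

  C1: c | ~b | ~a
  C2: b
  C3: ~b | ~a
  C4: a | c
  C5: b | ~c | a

There are 2^3 = 8 truth assignments over (a, b, c).
Split on b. With b = 1, the clauses containing b are satisfied and ~b drops from the rest; 1 of the 2^2 = 4 assignments to the other variables satisfy what remains.
With b = 0, by the same count on the reduced clause set, 0 assignments work.
(One model: a=F, b=T, c=T.)
Total: 1 + 0 = 1.

1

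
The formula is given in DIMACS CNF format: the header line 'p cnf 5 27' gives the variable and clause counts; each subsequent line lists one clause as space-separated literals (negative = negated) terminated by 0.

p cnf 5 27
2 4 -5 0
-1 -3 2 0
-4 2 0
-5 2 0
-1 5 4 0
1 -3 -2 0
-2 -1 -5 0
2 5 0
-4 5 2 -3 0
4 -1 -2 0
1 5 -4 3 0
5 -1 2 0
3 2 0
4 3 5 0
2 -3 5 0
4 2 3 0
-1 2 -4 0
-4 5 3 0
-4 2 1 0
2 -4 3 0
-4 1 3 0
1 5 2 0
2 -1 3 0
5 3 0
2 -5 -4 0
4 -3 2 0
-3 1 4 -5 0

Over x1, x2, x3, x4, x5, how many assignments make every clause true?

2

There are 2^5 = 32 truth assignments over (x1, x2, x3, x4, x5).
Split on x4. With x4 = True, the clauses containing x4 are satisfied and ¬x4 drops from the rest; 1 of the 2^4 = 16 assignments to the other variables satisfy what remains.
With x4 = False, by the same count on the reduced clause set, 1 assignment works.
(One model: x1=F, x2=T, x3=F, x4=F, x5=T.)
Total: 1 + 1 = 2.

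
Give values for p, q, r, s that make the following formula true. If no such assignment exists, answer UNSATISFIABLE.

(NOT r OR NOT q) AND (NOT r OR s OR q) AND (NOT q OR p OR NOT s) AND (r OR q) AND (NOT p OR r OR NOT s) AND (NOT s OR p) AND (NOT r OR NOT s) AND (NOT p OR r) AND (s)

UNSATISFIABLE

(s) alone gives s = true.
(p) alone gives p = true.
(r) alone gives r = true.
That conflicts with the unit clause (NOT r).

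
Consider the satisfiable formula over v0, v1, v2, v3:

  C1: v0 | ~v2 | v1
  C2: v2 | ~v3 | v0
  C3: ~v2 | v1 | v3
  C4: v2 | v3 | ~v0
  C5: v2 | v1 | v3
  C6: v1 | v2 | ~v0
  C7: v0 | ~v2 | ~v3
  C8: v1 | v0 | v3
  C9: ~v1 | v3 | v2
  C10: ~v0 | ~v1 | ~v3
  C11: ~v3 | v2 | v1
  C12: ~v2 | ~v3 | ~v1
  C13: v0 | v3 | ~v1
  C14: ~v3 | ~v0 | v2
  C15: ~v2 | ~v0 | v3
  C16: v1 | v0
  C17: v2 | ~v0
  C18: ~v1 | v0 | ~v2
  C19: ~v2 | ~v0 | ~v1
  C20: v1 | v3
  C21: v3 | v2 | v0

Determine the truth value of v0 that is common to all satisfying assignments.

True

Suppose v0 = 0.
Unit clause (v1) forces v1 = 1.
Unit clause (v3) forces v3 = 1.
Unit clause (v2) forces v2 = 1.
That conflicts with the unit clause (~v2).
So every satisfying assignment has v0 = True.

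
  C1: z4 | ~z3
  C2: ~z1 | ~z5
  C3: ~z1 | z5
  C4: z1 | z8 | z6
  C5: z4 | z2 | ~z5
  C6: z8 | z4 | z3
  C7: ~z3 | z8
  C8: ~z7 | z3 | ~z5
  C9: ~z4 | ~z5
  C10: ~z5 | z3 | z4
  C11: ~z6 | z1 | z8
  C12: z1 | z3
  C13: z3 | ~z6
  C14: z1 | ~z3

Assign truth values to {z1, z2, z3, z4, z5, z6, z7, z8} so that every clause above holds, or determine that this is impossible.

UNSATISFIABLE

Branch on z4: set z4 = 1.
From the singleton clause (~z5), z5 = 0.
From the singleton clause (~z1), z1 = 0.
From the singleton clause (z3), z3 = 1.
But (~z3) is also a unit clause — contradiction.
That branch fails; take z4 = 0 instead.
From the singleton clause (~z3), z3 = 0.
From the singleton clause (z8), z8 = 1.
From the singleton clause (~z5), z5 = 0.
From the singleton clause (~z1), z1 = 0.
But (z1) is also a unit clause — contradiction.
Either choice for z4 ends in contradiction.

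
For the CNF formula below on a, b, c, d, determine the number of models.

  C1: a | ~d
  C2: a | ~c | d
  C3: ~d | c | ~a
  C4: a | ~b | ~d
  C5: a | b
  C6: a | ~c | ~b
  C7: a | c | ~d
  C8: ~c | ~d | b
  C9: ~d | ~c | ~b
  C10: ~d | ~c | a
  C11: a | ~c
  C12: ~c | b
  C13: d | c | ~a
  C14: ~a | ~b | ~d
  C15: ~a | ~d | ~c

2

There are 2^4 = 16 truth assignments over (a, b, c, d).
Split on c. With c = 1, the clauses containing c are satisfied and ~c drops from the rest; 1 of the 2^3 = 8 assignments to the other variables satisfy what remains.
With c = 0, by the same count on the reduced clause set, 1 assignment works.
Total: 1 + 1 = 2.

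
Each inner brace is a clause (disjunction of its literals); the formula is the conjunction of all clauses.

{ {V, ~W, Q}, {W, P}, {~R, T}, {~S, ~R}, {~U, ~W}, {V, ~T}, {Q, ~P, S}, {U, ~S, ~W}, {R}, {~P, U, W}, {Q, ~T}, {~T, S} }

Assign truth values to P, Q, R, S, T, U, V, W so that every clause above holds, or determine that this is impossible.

UNSATISFIABLE

(R) alone gives R = 1.
(T) alone gives T = 1.
(~S) alone gives S = 0.
That conflicts with the unit clause (S).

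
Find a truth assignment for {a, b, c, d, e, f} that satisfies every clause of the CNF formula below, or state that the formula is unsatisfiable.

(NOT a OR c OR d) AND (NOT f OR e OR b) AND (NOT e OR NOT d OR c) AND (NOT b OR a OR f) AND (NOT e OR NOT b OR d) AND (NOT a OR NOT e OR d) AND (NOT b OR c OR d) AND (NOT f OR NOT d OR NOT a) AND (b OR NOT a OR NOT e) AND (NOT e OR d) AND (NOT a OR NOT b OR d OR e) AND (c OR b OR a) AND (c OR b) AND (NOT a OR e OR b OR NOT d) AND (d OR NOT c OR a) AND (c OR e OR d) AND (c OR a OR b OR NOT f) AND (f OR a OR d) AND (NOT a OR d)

Branch on e: set e = false.
Branch on f: set f = true.
(b) alone gives b = true.
Branch on c: set c = false.
(d) alone gives d = true.
(NOT a) alone gives a = false.
Every clause now holds.

a=false; b=true; c=false; d=true; e=false; f=true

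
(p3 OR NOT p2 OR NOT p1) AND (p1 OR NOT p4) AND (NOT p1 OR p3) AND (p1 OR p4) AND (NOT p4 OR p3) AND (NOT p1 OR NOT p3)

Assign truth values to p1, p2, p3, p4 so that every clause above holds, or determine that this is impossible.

Branch on p1: set p1 = true.
From the singleton clause (p3), p3 = true.
That conflicts with the unit clause (NOT p3).
Undo p1 and try p1 = false.
From the singleton clause (NOT p4), p4 = false.
That conflicts with the unit clause (p4).
Neither p1 = true nor p1 = false works.

UNSATISFIABLE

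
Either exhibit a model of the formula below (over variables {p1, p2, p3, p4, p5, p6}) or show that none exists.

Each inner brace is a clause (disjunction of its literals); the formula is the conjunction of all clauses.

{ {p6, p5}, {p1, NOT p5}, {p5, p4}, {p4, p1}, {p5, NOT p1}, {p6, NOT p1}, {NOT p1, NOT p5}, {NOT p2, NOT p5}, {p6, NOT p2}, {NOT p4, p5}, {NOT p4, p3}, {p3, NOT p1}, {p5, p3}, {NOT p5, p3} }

UNSATISFIABLE

Case p6 = true:
Case p1 = true:
(p5) alone gives p5 = true.
Now (NOT p5) is unsatisfied and unit — conflict.
That branch fails; take p1 = false instead.
(NOT p5) alone gives p5 = false.
(p4) alone gives p4 = true.
Now (NOT p4) is unsatisfied and unit — conflict.
Either choice for p1 ends in contradiction.
That branch fails; take p6 = false instead.
(p5) alone gives p5 = true.
(p1) alone gives p1 = true.
Now (NOT p1) is unsatisfied and unit — conflict.
Either choice for p6 ends in contradiction.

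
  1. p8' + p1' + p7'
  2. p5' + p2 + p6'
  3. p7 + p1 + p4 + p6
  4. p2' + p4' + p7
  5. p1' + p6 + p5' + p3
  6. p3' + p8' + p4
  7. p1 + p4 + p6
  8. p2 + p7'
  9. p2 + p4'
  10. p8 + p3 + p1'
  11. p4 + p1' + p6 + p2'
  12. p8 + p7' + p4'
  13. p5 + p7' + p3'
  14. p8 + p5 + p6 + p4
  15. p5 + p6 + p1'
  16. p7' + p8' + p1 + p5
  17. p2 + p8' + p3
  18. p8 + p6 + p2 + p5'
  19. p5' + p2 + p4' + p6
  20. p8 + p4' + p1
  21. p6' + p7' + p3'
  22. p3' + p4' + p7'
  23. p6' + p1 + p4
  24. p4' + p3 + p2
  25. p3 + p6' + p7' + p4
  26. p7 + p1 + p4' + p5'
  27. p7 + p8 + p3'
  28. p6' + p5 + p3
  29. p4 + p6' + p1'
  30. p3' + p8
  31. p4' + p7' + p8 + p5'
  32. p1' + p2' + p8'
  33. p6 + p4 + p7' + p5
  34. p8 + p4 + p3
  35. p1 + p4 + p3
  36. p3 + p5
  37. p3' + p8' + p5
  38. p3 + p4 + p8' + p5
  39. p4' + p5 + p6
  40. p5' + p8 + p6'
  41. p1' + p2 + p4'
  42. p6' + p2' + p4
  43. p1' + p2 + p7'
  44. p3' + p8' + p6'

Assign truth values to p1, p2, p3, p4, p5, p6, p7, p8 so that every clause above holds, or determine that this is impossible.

Try p2 = 1.
Try p4 = 1.
From the singleton clause (p7), p7 = 1.
From the singleton clause (p8), p8 = 1.
From the singleton clause (p1'), p1 = 0.
From the singleton clause (p5), p5 = 1.
From the singleton clause (p3'), p3 = 0.
No clause remains; p6 is free.

p1: 0; p2: 1; p3: 0; p4: 1; p5: 1; p6: 1; p7: 1; p8: 1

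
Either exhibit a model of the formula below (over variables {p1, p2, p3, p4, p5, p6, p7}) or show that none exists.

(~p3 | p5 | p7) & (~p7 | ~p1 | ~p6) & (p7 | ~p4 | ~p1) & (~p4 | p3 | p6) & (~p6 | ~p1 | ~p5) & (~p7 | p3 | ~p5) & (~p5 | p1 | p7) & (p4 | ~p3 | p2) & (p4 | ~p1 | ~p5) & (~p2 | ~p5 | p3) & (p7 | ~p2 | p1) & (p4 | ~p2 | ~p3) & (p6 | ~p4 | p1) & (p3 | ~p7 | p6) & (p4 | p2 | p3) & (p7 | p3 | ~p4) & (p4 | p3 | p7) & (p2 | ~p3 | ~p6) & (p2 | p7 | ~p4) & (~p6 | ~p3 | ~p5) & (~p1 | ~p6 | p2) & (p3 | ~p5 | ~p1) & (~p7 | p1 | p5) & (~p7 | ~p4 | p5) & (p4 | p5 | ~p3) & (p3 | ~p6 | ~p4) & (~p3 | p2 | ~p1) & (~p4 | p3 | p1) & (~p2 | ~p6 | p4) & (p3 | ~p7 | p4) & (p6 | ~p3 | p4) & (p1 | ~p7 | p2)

Try p3 = 1.
Try p5 = 1.
Unit clause (~p6) forces p6 = 0.
Unit clause (p4) forces p4 = 1.
Unit clause (p1) forces p1 = 1.
Unit clause (p7) forces p7 = 1.
Unit clause (p2) forces p2 = 1.
Every clause now holds.

p1=1,  p2=1,  p3=1,  p4=1,  p5=1,  p6=0,  p7=1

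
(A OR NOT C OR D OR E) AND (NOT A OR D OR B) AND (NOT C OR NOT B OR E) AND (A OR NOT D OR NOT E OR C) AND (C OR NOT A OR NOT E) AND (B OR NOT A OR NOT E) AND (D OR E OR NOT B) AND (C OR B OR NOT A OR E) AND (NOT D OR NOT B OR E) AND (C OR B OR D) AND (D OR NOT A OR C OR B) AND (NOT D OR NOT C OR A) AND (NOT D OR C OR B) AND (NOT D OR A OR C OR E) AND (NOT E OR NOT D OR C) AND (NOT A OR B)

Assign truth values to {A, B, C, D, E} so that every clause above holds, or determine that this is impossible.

A: true; B: true; C: true; D: false; E: true

Suppose A = true.
The clause (B) is unit, so B = true.
Suppose C = true.
The clause (E) is unit, so E = true.
All clauses hold; D can take either value.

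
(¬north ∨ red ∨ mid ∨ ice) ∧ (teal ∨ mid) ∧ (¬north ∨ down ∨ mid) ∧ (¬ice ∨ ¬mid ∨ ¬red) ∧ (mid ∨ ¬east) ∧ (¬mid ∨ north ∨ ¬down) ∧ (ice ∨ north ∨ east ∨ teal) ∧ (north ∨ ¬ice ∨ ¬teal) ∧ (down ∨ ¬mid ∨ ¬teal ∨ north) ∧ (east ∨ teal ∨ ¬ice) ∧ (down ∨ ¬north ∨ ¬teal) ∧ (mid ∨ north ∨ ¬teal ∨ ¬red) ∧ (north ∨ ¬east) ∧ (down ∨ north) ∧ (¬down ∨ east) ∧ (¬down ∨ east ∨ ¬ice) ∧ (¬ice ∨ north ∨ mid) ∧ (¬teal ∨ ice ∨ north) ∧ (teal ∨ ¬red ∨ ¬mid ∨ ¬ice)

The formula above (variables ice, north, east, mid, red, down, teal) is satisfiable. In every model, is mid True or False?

Suppose mid = False.
(teal) alone gives teal = True.
(¬east) alone gives east = False.
(¬down) alone gives down = False.
(¬north) alone gives north = False.
Now (north) is unsatisfied and unit — conflict.
So every satisfying assignment has mid = True.

True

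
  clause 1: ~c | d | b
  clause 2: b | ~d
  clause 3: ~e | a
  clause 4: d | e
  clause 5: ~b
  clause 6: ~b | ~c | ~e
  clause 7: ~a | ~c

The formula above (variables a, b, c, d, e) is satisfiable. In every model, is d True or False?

Suppose d = 1.
(b) alone gives b = 1.
But (~b) is also a unit clause — contradiction.
So every satisfying assignment has d = False.

False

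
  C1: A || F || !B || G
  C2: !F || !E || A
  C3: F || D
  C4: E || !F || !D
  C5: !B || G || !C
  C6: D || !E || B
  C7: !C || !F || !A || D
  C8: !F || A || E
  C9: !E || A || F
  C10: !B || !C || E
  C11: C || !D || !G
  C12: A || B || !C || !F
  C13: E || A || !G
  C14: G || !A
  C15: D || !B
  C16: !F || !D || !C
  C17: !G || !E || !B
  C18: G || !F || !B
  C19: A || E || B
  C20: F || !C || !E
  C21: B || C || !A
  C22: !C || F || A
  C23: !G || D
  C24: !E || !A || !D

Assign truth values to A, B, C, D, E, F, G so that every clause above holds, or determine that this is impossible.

Case F = false:
Unit clause (D) forces D = true.
Case E = false:
Case B = false:
Unit clause (A) forces A = true.
Unit clause (G) forces G = true.
Unit clause (C) forces C = true.
Every clause now holds.

A=true; B=false; C=true; D=true; E=false; F=false; G=true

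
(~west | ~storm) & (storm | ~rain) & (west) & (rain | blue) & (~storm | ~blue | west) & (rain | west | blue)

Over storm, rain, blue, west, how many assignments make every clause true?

1

There are 2^4 = 16 truth assignments over (storm, rain, blue, west).
Check each against the 6 clauses (columns in the order storm, rain, blue, west):
  F F F F  ✗ fails (west)
  F F F T  ✗ fails (rain | blue)
  F F T F  ✗ fails (west)
  F F T T  ✓ satisfies all
  F T F F  ✗ fails (storm | ~rain)
  F T F T  ✗ fails (storm | ~rain)
  F T T F  ✗ fails (storm | ~rain)
  F T T T  ✗ fails (storm | ~rain)
  T F F F  ✗ fails (west)
  T F F T  ✗ fails (~west | ~storm)
  T F T F  ✗ fails (west)
  T F T T  ✗ fails (~west | ~storm)
  T T F F  ✗ fails (west)
  T T F T  ✗ fails (~west | ~storm)
  T T T F  ✗ fails (west)
  T T T T  ✗ fails (~west | ~storm)
1 of the 16 rows is a model.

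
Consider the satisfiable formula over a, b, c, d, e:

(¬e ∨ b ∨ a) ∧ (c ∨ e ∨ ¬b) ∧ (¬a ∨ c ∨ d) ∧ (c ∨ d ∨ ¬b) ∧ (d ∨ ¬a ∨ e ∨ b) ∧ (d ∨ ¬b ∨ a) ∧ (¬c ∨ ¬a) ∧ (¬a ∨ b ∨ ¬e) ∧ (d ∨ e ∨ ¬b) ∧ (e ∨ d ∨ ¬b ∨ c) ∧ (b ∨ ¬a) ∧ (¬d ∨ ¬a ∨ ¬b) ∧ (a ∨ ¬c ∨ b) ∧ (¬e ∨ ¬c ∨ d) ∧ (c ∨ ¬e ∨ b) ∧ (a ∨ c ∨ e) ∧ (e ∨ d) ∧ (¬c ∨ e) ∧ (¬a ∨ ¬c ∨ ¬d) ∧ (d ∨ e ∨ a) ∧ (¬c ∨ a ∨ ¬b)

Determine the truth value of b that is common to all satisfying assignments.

Suppose b = False.
(¬a) alone gives a = False.
(¬e) alone gives e = False.
(¬c) alone gives c = False.
Now (c) is unsatisfied and unit — conflict.
So every satisfying assignment has b = True.

True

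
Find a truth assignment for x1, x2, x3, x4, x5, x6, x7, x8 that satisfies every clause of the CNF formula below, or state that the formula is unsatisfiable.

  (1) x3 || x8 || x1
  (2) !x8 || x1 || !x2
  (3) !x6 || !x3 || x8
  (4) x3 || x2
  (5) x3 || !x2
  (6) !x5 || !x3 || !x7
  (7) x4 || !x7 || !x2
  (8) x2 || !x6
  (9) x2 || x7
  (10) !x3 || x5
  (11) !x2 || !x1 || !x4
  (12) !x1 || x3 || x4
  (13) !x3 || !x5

Case x3 = true:
The clause (x5) is unit, so x5 = true.
That conflicts with the unit clause (!x5).
So x3 must be the other value — set x3 = false.
The clause (x2) is unit, so x2 = true.
That conflicts with the unit clause (!x2).
Neither x3 = true nor x3 = false works.

UNSATISFIABLE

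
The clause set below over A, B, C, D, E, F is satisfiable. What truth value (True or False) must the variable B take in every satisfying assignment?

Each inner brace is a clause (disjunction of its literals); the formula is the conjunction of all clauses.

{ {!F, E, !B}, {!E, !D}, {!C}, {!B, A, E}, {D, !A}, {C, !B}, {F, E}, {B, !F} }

Suppose B = true.
The clause (!C) is unit, so C = false.
But (C) is also a unit clause — contradiction.
So every satisfying assignment has B = False.

False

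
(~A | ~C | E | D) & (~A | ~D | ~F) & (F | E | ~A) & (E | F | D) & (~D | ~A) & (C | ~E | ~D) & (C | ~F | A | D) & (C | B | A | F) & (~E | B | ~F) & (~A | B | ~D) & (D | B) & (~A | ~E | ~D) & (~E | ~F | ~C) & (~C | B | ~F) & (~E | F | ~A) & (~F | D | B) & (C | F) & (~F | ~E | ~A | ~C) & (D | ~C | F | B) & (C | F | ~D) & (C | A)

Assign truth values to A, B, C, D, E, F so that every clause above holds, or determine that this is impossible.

A: 1; B: 1; C: 0; D: 0; E: 0; F: 1

Try D = 0.
(B) alone gives B = 1.
Try E = 0.
(F) alone gives F = 1.
Try A = 1.
(~C) alone gives C = 0.
Every clause now holds.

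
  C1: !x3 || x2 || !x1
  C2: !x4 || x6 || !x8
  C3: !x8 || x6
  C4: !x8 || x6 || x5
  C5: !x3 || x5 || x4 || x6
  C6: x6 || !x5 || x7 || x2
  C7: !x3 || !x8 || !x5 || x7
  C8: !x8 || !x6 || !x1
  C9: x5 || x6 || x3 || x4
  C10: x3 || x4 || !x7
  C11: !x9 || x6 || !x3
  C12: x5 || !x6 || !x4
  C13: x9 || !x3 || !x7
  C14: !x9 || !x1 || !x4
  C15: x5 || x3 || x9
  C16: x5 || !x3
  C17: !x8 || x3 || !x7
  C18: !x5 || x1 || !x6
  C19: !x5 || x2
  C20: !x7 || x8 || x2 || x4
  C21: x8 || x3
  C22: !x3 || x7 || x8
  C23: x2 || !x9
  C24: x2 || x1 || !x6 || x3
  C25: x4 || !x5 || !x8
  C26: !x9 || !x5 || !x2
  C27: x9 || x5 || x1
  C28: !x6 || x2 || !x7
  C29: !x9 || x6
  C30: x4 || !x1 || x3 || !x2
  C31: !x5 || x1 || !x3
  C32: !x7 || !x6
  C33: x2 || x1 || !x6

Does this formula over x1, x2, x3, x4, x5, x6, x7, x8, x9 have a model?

Branch on x8: set x8 = true.
From the singleton clause (x6), x6 = true.
From the singleton clause (!x1), x1 = false.
From the singleton clause (!x5), x5 = false.
From the singleton clause (!x4), x4 = false.
From the singleton clause (!x3), x3 = false.
From the singleton clause (!x7), x7 = false.
From the singleton clause (x9), x9 = true.
From the singleton clause (x2), x2 = true.
All clauses are satisfied.
A satisfying assignment: x1: false; x2: true; x3: false; x4: false; x5: false; x6: true; x7: false; x8: true; x9: true.

Satisfiable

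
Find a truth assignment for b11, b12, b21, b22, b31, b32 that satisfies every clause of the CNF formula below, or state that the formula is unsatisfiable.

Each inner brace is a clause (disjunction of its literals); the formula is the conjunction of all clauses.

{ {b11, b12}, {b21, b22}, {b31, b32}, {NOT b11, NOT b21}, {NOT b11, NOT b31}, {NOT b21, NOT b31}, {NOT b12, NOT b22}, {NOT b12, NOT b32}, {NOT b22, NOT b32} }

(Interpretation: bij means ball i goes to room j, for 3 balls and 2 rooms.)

UNSATISFIABLE

Suppose b11 = true.
Unit clause (NOT b21) forces b21 = false.
Unit clause (b22) forces b22 = true.
Unit clause (NOT b31) forces b31 = false.
Unit clause (b32) forces b32 = true.
That conflicts with the unit clause (NOT b32).
That branch fails; take b11 = false instead.
Unit clause (b12) forces b12 = true.
Unit clause (NOT b22) forces b22 = false.
Unit clause (b21) forces b21 = true.
Unit clause (NOT b31) forces b31 = false.
Unit clause (b32) forces b32 = true.
That conflicts with the unit clause (NOT b32).
Both values of b11 lead to a conflict.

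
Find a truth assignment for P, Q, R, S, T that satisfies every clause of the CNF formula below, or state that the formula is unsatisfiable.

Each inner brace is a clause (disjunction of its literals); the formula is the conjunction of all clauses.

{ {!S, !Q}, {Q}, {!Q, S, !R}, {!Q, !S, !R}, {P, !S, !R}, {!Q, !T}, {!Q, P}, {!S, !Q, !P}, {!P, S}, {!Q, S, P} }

Unit clause (Q) forces Q = true.
Unit clause (!S) forces S = false.
Unit clause (!R) forces R = false.
Unit clause (!T) forces T = false.
Unit clause (P) forces P = true.
Now (!P) is unsatisfied and unit — conflict.

UNSATISFIABLE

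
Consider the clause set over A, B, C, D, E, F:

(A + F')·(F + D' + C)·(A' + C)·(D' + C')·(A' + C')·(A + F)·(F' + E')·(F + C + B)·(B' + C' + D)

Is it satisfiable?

No

Branch on A: set A = 1.
The clause (C) is unit, so C = 1.
But (C') is also a unit clause — contradiction.
That branch fails; take A = 0 instead.
The clause (F') is unit, so F = 0.
But (F) is also a unit clause — contradiction.
Neither A = 1 nor A = 0 works.
No assignment satisfies every clause.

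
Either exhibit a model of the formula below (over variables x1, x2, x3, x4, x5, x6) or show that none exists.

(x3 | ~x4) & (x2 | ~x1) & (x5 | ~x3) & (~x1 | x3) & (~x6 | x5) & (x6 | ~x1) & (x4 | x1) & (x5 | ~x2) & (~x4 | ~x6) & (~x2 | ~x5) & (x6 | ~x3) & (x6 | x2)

UNSATISFIABLE

Try x3 = 1.
Unit clause (x5) forces x5 = 1.
Unit clause (~x2) forces x2 = 0.
Unit clause (~x1) forces x1 = 0.
Unit clause (x4) forces x4 = 1.
Unit clause (~x6) forces x6 = 0.
That conflicts with the unit clause (x6).
Backtrack on x3: now try x3 = 0.
Unit clause (~x4) forces x4 = 0.
Unit clause (~x1) forces x1 = 0.
That conflicts with the unit clause (x1).
Both values of x3 lead to a conflict.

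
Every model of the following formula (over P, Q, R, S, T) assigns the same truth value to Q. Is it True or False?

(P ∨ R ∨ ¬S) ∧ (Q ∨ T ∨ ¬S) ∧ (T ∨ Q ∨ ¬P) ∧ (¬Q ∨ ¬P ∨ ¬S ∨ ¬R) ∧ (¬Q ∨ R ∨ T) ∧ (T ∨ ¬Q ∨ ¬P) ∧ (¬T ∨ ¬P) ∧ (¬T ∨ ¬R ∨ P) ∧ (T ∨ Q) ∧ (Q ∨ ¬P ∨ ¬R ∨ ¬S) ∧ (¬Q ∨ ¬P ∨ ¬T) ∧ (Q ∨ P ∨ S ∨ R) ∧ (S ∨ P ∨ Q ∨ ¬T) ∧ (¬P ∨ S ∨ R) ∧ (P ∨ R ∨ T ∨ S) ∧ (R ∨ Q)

True

Suppose Q = False.
(T) alone gives T = True.
(¬P) alone gives P = False.
(¬R) alone gives R = False.
But (R) is also a unit clause — contradiction.
So every satisfying assignment has Q = True.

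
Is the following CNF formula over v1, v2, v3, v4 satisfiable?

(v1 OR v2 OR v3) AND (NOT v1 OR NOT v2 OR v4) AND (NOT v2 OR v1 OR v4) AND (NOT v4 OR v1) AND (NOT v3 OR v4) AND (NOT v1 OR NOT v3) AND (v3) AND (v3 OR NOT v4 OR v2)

No, unsatisfiable

Unit clause (v3) forces v3 = true.
Unit clause (v4) forces v4 = true.
Unit clause (v1) forces v1 = true.
That conflicts with the unit clause (NOT v1).
No assignment satisfies every clause.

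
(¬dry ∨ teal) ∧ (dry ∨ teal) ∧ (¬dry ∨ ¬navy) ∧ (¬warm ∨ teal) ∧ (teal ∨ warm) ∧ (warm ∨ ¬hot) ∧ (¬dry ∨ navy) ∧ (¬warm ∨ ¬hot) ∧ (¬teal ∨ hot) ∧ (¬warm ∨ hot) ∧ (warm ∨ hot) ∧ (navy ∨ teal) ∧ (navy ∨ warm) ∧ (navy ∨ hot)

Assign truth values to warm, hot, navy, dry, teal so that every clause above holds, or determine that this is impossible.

UNSATISFIABLE

Branch on dry: set dry = False.
Unit clause (teal) forces teal = True.
Unit clause (hot) forces hot = True.
Unit clause (warm) forces warm = True.
Now (¬warm) is unsatisfied and unit — conflict.
Backtrack on dry: now try dry = True.
Unit clause (teal) forces teal = True.
Unit clause (¬navy) forces navy = False.
Now (navy) is unsatisfied and unit — conflict.
Both values of dry lead to a conflict.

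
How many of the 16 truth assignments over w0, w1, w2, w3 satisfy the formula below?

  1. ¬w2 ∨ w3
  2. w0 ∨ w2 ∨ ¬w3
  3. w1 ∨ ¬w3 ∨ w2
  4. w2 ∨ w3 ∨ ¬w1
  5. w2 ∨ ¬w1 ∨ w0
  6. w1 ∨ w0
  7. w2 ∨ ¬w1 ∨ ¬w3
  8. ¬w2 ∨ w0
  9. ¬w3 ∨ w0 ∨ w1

3

There are 2^4 = 16 truth assignments over (w0, w1, w2, w3).
Check each against the 9 clauses (columns in the order w0, w1, w2, w3):
  F F F F  ✗ fails (w1 ∨ w0)
  F F F T  ✗ fails (w0 ∨ w2 ∨ ¬w3)
  F F T F  ✗ fails (¬w2 ∨ w3)
  F F T T  ✗ fails (w1 ∨ w0)
  F T F F  ✗ fails (w2 ∨ w3 ∨ ¬w1)
  F T F T  ✗ fails (w0 ∨ w2 ∨ ¬w3)
  F T T F  ✗ fails (¬w2 ∨ w3)
  F T T T  ✗ fails (¬w2 ∨ w0)
  T F F F  ✓ satisfies all
  T F F T  ✗ fails (w1 ∨ ¬w3 ∨ w2)
  T F T F  ✗ fails (¬w2 ∨ w3)
  T F T T  ✓ satisfies all
  T T F F  ✗ fails (w2 ∨ w3 ∨ ¬w1)
  T T F T  ✗ fails (w2 ∨ ¬w1 ∨ ¬w3)
  T T T F  ✗ fails (¬w2 ∨ w3)
  T T T T  ✓ satisfies all
3 of the 16 rows are models.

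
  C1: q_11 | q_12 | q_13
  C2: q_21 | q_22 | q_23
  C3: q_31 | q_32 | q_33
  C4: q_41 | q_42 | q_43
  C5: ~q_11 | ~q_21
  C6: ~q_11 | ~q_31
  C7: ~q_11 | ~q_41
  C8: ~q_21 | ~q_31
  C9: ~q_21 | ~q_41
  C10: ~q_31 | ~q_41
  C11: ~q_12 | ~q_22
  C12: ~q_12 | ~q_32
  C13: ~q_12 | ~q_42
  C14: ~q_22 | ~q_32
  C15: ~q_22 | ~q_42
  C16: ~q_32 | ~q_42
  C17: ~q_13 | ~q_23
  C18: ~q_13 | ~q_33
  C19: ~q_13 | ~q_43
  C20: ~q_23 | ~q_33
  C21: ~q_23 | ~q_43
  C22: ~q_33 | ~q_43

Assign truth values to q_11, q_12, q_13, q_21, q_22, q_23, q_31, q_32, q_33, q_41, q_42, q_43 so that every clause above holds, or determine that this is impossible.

UNSATISFIABLE

Branch on q_11: set q_11 = 0.
Branch on q_12: set q_12 = 1.
From the singleton clause (~q_22), q_22 = 0.
From the singleton clause (~q_32), q_32 = 0.
From the singleton clause (~q_42), q_42 = 0.
Branch on q_21: set q_21 = 1.
From the singleton clause (~q_31), q_31 = 0.
From the singleton clause (q_33), q_33 = 1.
From the singleton clause (~q_41), q_41 = 0.
From the singleton clause (q_43), q_43 = 1.
But (~q_43) is also a unit clause — contradiction.
Undo q_21 and try q_21 = 0.
From the singleton clause (q_23), q_23 = 1.
From the singleton clause (~q_13), q_13 = 0.
From the singleton clause (~q_33), q_33 = 0.
From the singleton clause (q_31), q_31 = 1.
From the singleton clause (~q_41), q_41 = 0.
From the singleton clause (q_43), q_43 = 1.
But (~q_43) is also a unit clause — contradiction.
Either choice for q_21 ends in contradiction.
Undo q_12 and try q_12 = 0.
From the singleton clause (q_13), q_13 = 1.
From the singleton clause (~q_23), q_23 = 0.
From the singleton clause (~q_33), q_33 = 0.
From the singleton clause (~q_43), q_43 = 0.
Branch on q_21: set q_21 = 1.
From the singleton clause (~q_31), q_31 = 0.
From the singleton clause (q_32), q_32 = 1.
From the singleton clause (~q_41), q_41 = 0.
From the singleton clause (q_42), q_42 = 1.
But (~q_42) is also a unit clause — contradiction.
Undo q_21 and try q_21 = 0.
From the singleton clause (q_22), q_22 = 1.
From the singleton clause (~q_32), q_32 = 0.
From the singleton clause (q_31), q_31 = 1.
From the singleton clause (~q_41), q_41 = 0.
From the singleton clause (q_42), q_42 = 1.
But (~q_42) is also a unit clause — contradiction.
Either choice for q_21 ends in contradiction.
Either choice for q_12 ends in contradiction.
Undo q_11 and try q_11 = 1.
From the singleton clause (~q_21), q_21 = 0.
From the singleton clause (~q_31), q_31 = 0.
From the singleton clause (~q_41), q_41 = 0.
Branch on q_22: set q_22 = 1.
From the singleton clause (~q_12), q_12 = 0.
From the singleton clause (~q_32), q_32 = 0.
From the singleton clause (q_33), q_33 = 1.
From the singleton clause (~q_42), q_42 = 0.
From the singleton clause (q_43), q_43 = 1.
But (~q_43) is also a unit clause — contradiction.
Undo q_22 and try q_22 = 0.
From the singleton clause (q_23), q_23 = 1.
From the singleton clause (~q_13), q_13 = 0.
From the singleton clause (~q_33), q_33 = 0.
From the singleton clause (q_32), q_32 = 1.
From the singleton clause (~q_12), q_12 = 0.
From the singleton clause (~q_42), q_42 = 0.
From the singleton clause (q_43), q_43 = 1.
But (~q_43) is also a unit clause — contradiction.
Either choice for q_22 ends in contradiction.
Either choice for q_11 ends in contradiction.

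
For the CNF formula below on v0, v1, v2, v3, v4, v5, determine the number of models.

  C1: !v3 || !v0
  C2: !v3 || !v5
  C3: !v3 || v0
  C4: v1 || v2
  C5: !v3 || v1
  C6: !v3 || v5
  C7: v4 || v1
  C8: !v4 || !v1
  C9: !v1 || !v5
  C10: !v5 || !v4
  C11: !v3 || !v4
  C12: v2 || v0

5

There are 2^6 = 64 truth assignments over (v0, v1, v2, v3, v4, v5).
Split on v0. With v0 = true, the clauses containing v0 are satisfied and !v0 drops from the rest; 3 of the 2^5 = 32 assignments to the other variables satisfy what remains.
With v0 = false, by the same count on the reduced clause set, 2 assignments work.
(One model: v0=F, v1=F, v2=T, v3=F, v4=T, v5=F.)
Total: 3 + 2 = 5.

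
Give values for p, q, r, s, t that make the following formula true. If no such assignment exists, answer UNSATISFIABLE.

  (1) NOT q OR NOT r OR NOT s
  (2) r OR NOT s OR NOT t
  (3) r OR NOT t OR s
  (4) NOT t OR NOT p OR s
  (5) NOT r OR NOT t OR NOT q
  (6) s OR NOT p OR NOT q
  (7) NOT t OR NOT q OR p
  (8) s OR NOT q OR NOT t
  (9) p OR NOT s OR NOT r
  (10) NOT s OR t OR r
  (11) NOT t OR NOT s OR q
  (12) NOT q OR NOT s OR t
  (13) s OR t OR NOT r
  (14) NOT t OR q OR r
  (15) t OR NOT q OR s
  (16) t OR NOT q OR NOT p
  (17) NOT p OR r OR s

Branch on q: set q = false.
Branch on t: set t = false.
Branch on s: set s = true.
Unit clause (r) forces r = true.
Unit clause (p) forces p = true.
All clauses are satisfied.

p: true,  q: false,  r: true,  s: true,  t: false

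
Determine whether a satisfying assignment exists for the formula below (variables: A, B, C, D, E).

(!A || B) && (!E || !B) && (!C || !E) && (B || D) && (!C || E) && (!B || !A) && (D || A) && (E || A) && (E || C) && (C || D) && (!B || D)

Yes

Try A = false.
(D) alone gives D = true.
(E) alone gives E = true.
(!B) alone gives B = false.
(!C) alone gives C = false.
This assignment satisfies each clause.
A satisfying assignment: A ↦ false, B ↦ false, C ↦ false, D ↦ true, E ↦ true.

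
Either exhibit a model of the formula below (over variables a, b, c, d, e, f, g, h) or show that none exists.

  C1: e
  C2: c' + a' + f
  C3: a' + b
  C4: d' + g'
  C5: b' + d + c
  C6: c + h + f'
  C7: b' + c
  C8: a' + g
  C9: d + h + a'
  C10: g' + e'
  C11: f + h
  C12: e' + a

(e) alone gives e = 1.
(g') alone gives g = 0.
(a') alone gives a = 0.
That conflicts with the unit clause (a).

UNSATISFIABLE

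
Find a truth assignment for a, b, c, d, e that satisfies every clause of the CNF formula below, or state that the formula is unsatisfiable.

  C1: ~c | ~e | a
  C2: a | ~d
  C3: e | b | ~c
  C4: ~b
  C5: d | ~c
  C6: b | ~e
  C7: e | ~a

a: 0; b: 0; c: 0; d: 0; e: 0

From the singleton clause (~b), b = 0.
From the singleton clause (~e), e = 0.
From the singleton clause (~c), c = 0.
From the singleton clause (~a), a = 0.
From the singleton clause (~d), d = 0.
This assignment satisfies each clause.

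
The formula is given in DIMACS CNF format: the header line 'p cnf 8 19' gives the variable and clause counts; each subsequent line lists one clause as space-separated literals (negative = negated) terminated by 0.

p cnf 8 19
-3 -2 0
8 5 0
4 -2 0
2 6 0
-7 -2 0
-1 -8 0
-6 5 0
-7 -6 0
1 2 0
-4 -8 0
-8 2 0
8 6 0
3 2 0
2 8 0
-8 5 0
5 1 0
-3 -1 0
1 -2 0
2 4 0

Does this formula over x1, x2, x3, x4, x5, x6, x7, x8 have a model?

Branch on x3: set x3 = False.
(x2) alone gives x2 = True.
(x4) alone gives x4 = True.
(¬x7) alone gives x7 = False.
(¬x8) alone gives x8 = False.
(x5) alone gives x5 = True.
(x6) alone gives x6 = True.
(x1) alone gives x1 = True.
This assignment satisfies each clause.
A satisfying assignment: x1: True,  x2: True,  x3: False,  x4: True,  x5: True,  x6: True,  x7: False,  x8: False.

Satisfiable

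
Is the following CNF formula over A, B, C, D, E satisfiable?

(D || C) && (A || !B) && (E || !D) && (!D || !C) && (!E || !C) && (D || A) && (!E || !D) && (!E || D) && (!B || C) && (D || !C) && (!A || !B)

Try D = true.
(E) alone gives E = true.
Now (!E) is unsatisfied and unit — conflict.
Backtrack on D: now try D = false.
(C) alone gives C = true.
Now (!C) is unsatisfied and unit — conflict.
Either choice for D ends in contradiction.
No assignment satisfies every clause.

Unsatisfiable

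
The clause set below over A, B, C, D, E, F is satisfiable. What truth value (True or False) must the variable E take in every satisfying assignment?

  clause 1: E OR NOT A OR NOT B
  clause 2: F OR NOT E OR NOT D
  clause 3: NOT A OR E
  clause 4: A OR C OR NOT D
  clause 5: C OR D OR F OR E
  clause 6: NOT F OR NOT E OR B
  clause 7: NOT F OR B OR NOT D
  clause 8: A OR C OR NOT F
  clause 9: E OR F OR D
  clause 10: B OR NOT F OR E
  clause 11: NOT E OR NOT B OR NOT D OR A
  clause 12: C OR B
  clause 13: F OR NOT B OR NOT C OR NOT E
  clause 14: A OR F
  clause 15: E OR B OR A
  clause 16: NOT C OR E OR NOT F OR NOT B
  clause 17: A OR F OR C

True

Suppose E = false.
The clause (NOT A) is unit, so A = false.
The clause (F) is unit, so F = true.
The clause (C) is unit, so C = true.
The clause (B) is unit, so B = true.
Now (NOT B) is unsatisfied and unit — conflict.
So every satisfying assignment has E = True.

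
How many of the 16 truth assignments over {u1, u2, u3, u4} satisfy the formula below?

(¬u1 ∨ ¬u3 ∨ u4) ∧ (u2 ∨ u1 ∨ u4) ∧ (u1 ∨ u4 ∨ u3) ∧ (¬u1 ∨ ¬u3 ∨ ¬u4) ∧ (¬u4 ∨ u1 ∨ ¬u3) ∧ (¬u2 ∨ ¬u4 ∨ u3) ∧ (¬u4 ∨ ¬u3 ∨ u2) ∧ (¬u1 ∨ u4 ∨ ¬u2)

4

There are 2^4 = 16 truth assignments over (u1, u2, u3, u4).
Check each against the 8 clauses (columns in the order u1, u2, u3, u4):
  F F F F  ✗ fails (u2 ∨ u1 ∨ u4)
  F F F T  ✓ satisfies all
  F F T F  ✗ fails (u2 ∨ u1 ∨ u4)
  F F T T  ✗ fails (¬u4 ∨ u1 ∨ ¬u3)
  F T F F  ✗ fails (u1 ∨ u4 ∨ u3)
  F T F T  ✗ fails (¬u2 ∨ ¬u4 ∨ u3)
  F T T F  ✓ satisfies all
  F T T T  ✗ fails (¬u4 ∨ u1 ∨ ¬u3)
  T F F F  ✓ satisfies all
  T F F T  ✓ satisfies all
  T F T F  ✗ fails (¬u1 ∨ ¬u3 ∨ u4)
  T F T T  ✗ fails (¬u1 ∨ ¬u3 ∨ ¬u4)
  T T F F  ✗ fails (¬u1 ∨ u4 ∨ ¬u2)
  T T F T  ✗ fails (¬u2 ∨ ¬u4 ∨ u3)
  T T T F  ✗ fails (¬u1 ∨ ¬u3 ∨ u4)
  T T T T  ✗ fails (¬u1 ∨ ¬u3 ∨ ¬u4)
4 of the 16 rows are models.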